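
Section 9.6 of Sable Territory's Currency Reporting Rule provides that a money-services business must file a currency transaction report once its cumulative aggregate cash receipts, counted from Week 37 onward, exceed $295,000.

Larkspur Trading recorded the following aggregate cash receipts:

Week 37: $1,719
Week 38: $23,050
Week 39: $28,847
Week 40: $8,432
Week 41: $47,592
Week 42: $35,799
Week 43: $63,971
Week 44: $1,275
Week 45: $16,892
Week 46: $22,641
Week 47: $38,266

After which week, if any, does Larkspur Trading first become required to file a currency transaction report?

Not triggered

Through Week 37: $1,719
Through Week 38: $24,769
Through Week 39: $53,616
Through Week 40: $62,048
Through Week 41: $109,640
Through Week 42: $145,439
Through Week 43: $209,410
Through Week 44: $210,685
Through Week 45: $227,577
Through Week 46: $250,218
Through Week 47: $288,484
Final cumulative total $288,484 ≤ $295,000; the threshold is never exceeded.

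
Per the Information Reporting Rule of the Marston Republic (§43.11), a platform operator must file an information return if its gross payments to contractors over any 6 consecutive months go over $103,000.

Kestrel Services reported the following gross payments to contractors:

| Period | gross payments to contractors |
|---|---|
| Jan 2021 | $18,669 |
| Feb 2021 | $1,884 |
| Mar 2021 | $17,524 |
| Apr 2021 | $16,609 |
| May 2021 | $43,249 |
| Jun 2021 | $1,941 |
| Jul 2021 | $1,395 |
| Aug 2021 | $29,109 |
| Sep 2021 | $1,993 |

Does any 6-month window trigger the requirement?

Yes

Jan 2021–Jun 2021: $18,669 + $1,884 + $17,524 + $16,609 + $43,249 + $1,941 = $99,876 (under)
Feb 2021–Jul 2021: $1,884 + $17,524 + $16,609 + $43,249 + $1,941 + $1,395 = $82,602 (under)
Mar 2021–Aug 2021: $17,524 + $16,609 + $43,249 + $1,941 + $1,395 + $29,109 = $109,827 (over)
Apr 2021–Sep 2021: $16,609 + $43,249 + $1,941 + $1,395 + $29,109 + $1,993 = $94,296 (under)
At least one window exceeds $103,000.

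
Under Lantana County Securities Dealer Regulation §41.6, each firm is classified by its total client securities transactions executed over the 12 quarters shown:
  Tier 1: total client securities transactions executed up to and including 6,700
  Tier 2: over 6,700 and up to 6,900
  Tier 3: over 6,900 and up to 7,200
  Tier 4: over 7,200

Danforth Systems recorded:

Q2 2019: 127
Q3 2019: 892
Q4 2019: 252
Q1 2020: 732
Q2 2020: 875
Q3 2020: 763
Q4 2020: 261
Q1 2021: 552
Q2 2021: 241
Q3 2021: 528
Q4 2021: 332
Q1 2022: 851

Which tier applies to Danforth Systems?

Total client securities transactions executed: 127 + 892 + 252 + 732 + 875 + 763 + 261 + 552 + 241 + 528 + 332 + 851 = 6,406.
6,406 ≤ 6,700, so Tier 1 applies.

Tier 1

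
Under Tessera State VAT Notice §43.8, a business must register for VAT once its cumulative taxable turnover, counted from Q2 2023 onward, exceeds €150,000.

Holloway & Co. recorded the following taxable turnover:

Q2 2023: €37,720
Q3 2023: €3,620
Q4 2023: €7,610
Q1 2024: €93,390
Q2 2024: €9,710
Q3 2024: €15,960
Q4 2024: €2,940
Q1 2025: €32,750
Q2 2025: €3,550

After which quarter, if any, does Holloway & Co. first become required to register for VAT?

Through Q2 2023: €37,720
Through Q3 2023: €41,340
Through Q4 2023: €48,950
Through Q1 2024: €142,340
Through Q2 2024: €152,050 ← exceeds threshold

Q2 2024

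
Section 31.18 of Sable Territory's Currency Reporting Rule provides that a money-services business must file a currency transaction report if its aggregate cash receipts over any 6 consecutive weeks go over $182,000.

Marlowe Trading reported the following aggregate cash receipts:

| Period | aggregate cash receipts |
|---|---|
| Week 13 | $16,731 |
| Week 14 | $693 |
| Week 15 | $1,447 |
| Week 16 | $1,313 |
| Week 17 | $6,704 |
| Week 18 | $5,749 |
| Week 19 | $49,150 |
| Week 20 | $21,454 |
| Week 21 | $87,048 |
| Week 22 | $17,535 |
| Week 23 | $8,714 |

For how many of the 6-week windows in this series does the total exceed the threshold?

2

Week 13–Week 18: $16,731 + $693 + $1,447 + $1,313 + $6,704 + $5,749 = $32,637 (under)
Week 14–Week 19: $693 + $1,447 + $1,313 + $6,704 + $5,749 + $49,150 = $65,056 (under)
Week 15–Week 20: $1,447 + $1,313 + $6,704 + $5,749 + $49,150 + $21,454 = $85,817 (under)
Week 16–Week 21: $1,313 + $6,704 + $5,749 + $49,150 + $21,454 + $87,048 = $171,418 (under)
Week 17–Week 22: $6,704 + $5,749 + $49,150 + $21,454 + $87,048 + $17,535 = $187,640 (over)
Week 18–Week 23: $5,749 + $49,150 + $21,454 + $87,048 + $17,535 + $8,714 = $189,650 (over)
2 windows exceed the threshold.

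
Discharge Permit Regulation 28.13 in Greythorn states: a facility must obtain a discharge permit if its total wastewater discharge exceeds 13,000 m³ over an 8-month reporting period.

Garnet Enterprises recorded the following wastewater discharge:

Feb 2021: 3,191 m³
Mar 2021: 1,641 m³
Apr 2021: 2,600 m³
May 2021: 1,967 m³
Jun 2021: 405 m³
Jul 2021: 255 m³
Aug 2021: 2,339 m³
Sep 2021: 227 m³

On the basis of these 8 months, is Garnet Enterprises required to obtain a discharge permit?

Total wastewater discharge: 3,191 m³ + 1,641 m³ + 2,600 m³ + 1,967 m³ + 405 m³ + 255 m³ + 2,339 m³ + 227 m³ = 12,625 m³.
12,625 m³ ≤ 13,000 m³, so the threshold is not exceeded.

No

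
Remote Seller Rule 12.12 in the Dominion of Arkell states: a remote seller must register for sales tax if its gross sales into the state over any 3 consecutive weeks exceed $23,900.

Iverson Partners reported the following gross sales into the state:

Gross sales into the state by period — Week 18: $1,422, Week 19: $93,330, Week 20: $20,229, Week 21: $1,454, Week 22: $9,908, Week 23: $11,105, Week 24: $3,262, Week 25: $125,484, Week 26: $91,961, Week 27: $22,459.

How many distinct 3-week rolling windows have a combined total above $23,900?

7

Week 18–Week 20: $1,422 + $93,330 + $20,229 = $114,981 (over)
Week 19–Week 21: $93,330 + $20,229 + $1,454 = $115,013 (over)
Week 20–Week 22: $20,229 + $1,454 + $9,908 = $31,591 (over)
Week 21–Week 23: $1,454 + $9,908 + $11,105 = $22,467 (under)
Week 22–Week 24: $9,908 + $11,105 + $3,262 = $24,275 (over)
Week 23–Week 25: $11,105 + $3,262 + $125,484 = $139,851 (over)
Week 24–Week 26: $3,262 + $125,484 + $91,961 = $220,707 (over)
Week 25–Week 27: $125,484 + $91,961 + $22,459 = $239,904 (over)
7 windows exceed the threshold.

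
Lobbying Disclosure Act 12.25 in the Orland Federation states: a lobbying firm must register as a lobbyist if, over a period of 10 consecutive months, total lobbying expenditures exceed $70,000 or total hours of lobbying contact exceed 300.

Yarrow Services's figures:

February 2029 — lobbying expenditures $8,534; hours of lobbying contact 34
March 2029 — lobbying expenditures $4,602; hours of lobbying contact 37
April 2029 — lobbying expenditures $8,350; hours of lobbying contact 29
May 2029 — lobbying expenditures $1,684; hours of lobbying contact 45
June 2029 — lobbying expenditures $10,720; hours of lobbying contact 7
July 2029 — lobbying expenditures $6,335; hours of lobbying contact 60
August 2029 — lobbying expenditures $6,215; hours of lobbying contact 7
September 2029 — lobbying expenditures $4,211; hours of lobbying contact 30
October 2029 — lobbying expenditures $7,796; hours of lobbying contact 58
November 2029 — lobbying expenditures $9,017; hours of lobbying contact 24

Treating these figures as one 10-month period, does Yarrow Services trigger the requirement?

Total lobbying expenditures: $8,534 + $4,602 + $8,350 + $1,684 + $10,720 + $6,335 + $6,215 + $4,211 + $7,796 + $9,017 = $67,464 (≤ $70,000).
Total hours of lobbying contact: 34 + 37 + 29 + 45 + 7 + 60 + 7 + 30 + 58 + 24 = 331 (> 300).
The test is 'or': at least one threshold is exceeded.

Yes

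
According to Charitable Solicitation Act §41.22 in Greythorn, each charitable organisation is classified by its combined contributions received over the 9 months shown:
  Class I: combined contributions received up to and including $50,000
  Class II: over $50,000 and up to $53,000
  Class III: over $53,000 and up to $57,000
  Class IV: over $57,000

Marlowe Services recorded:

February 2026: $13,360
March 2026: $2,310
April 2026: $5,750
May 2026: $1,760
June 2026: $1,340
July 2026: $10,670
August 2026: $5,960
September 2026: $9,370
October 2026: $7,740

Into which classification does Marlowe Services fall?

Combined contributions received: $13,360 + $2,310 + $5,750 + $1,760 + $1,340 + $10,670 + $5,960 + $9,370 + $7,740 = $58,260.
$58,260 > $57,000, so Class IV applies.

Class IV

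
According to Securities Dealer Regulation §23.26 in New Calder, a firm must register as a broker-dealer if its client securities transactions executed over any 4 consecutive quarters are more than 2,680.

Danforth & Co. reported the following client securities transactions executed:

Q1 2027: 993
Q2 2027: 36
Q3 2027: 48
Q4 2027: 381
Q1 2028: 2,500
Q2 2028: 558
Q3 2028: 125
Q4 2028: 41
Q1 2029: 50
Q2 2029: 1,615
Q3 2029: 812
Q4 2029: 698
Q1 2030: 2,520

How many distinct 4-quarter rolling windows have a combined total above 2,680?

Q1 2027–Q4 2027: 993 + 36 + 48 + 381 = 1,458 (under)
Q2 2027–Q1 2028: 36 + 48 + 381 + 2,500 = 2,965 (over)
Q3 2027–Q2 2028: 48 + 381 + 2,500 + 558 = 3,487 (over)
Q4 2027–Q3 2028: 381 + 2,500 + 558 + 125 = 3,564 (over)
Q1 2028–Q4 2028: 2,500 + 558 + 125 + 41 = 3,224 (over)
Q2 2028–Q1 2029: 558 + 125 + 41 + 50 = 774 (under)
Q3 2028–Q2 2029: 125 + 41 + 50 + 1,615 = 1,831 (under)
Q4 2028–Q3 2029: 41 + 50 + 1,615 + 812 = 2,518 (under)
Q1 2029–Q4 2029: 50 + 1,615 + 812 + 698 = 3,175 (over)
Q2 2029–Q1 2030: 1,615 + 812 + 698 + 2,520 = 5,645 (over)
6 windows exceed the threshold.

6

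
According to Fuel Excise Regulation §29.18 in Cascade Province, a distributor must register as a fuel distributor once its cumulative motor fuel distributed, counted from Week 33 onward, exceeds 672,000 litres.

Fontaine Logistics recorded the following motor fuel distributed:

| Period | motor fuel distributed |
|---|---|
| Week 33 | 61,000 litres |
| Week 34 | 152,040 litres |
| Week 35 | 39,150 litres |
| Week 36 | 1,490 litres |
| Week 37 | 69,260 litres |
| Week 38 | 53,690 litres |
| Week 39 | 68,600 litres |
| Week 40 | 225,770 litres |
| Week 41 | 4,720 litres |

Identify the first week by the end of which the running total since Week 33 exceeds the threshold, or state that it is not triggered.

Week 41

Through Week 33: 61,000 litres
Through Week 34: 213,040 litres
Through Week 35: 252,190 litres
Through Week 36: 253,680 litres
Through Week 37: 322,940 litres
Through Week 38: 376,630 litres
Through Week 39: 445,230 litres
Through Week 40: 671,000 litres
Through Week 41: 675,720 litres ← exceeds threshold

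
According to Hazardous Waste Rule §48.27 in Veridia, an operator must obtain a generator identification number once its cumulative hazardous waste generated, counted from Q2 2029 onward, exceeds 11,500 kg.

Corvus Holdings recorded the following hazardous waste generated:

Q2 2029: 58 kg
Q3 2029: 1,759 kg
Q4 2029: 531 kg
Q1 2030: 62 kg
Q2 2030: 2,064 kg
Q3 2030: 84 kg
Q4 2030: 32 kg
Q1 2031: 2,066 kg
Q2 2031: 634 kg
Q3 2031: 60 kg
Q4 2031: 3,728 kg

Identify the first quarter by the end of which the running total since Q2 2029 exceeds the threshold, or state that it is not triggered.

Through Q2 2029: 58 kg
Through Q3 2029: 1,817 kg
Through Q4 2029: 2,348 kg
Through Q1 2030: 2,410 kg
Through Q2 2030: 4,474 kg
Through Q3 2030: 4,558 kg
Through Q4 2030: 4,590 kg
Through Q1 2031: 6,656 kg
Through Q2 2031: 7,290 kg
Through Q3 2031: 7,350 kg
Through Q4 2031: 11,078 kg
Final cumulative total 11,078 kg ≤ 11,500 kg; the threshold is never exceeded.

Not triggered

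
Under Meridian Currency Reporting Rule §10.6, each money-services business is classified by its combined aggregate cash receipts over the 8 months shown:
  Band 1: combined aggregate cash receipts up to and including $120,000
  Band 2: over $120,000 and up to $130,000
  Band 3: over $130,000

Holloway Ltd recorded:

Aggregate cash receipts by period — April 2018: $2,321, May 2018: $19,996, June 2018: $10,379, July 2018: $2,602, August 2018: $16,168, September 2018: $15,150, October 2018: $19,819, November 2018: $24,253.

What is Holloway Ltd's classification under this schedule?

Band 1

Combined aggregate cash receipts: $2,321 + $19,996 + $10,379 + $2,602 + $16,168 + $15,150 + $19,819 + $24,253 = $110,688.
$110,688 ≤ $120,000, so Band 1 applies.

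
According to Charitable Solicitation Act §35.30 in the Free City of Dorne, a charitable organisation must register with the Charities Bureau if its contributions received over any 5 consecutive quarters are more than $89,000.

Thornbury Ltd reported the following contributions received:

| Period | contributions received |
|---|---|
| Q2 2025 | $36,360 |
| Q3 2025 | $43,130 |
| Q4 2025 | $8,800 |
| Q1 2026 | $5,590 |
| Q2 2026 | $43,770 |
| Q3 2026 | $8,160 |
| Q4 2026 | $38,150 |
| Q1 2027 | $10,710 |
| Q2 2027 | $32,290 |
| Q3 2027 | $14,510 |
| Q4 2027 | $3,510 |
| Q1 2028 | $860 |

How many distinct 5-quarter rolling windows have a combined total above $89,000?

7

Q2 2025–Q2 2026: $36,360 + $43,130 + $8,800 + $5,590 + $43,770 = $137,650 (over)
Q3 2025–Q3 2026: $43,130 + $8,800 + $5,590 + $43,770 + $8,160 = $109,450 (over)
Q4 2025–Q4 2026: $8,800 + $5,590 + $43,770 + $8,160 + $38,150 = $104,470 (over)
Q1 2026–Q1 2027: $5,590 + $43,770 + $8,160 + $38,150 + $10,710 = $106,380 (over)
Q2 2026–Q2 2027: $43,770 + $8,160 + $38,150 + $10,710 + $32,290 = $133,080 (over)
Q3 2026–Q3 2027: $8,160 + $38,150 + $10,710 + $32,290 + $14,510 = $103,820 (over)
Q4 2026–Q4 2027: $38,150 + $10,710 + $32,290 + $14,510 + $3,510 = $99,170 (over)
Q1 2027–Q1 2028: $10,710 + $32,290 + $14,510 + $3,510 + $860 = $61,880 (under)
7 windows exceed the threshold.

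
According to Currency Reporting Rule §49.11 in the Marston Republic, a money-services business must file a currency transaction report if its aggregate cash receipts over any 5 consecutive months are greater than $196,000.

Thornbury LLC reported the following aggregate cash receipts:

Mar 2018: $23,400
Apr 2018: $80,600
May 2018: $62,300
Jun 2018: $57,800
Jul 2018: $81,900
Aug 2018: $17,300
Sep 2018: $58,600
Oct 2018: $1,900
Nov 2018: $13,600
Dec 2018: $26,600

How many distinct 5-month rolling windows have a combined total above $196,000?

Mar 2018–Jul 2018: $23,400 + $80,600 + $62,300 + $57,800 + $81,900 = $306,000 (over)
Apr 2018–Aug 2018: $80,600 + $62,300 + $57,800 + $81,900 + $17,300 = $299,900 (over)
May 2018–Sep 2018: $62,300 + $57,800 + $81,900 + $17,300 + $58,600 = $277,900 (over)
Jun 2018–Oct 2018: $57,800 + $81,900 + $17,300 + $58,600 + $1,900 = $217,500 (over)
Jul 2018–Nov 2018: $81,900 + $17,300 + $58,600 + $1,900 + $13,600 = $173,300 (under)
Aug 2018–Dec 2018: $17,300 + $58,600 + $1,900 + $13,600 + $26,600 = $118,000 (under)
4 windows exceed the threshold.

4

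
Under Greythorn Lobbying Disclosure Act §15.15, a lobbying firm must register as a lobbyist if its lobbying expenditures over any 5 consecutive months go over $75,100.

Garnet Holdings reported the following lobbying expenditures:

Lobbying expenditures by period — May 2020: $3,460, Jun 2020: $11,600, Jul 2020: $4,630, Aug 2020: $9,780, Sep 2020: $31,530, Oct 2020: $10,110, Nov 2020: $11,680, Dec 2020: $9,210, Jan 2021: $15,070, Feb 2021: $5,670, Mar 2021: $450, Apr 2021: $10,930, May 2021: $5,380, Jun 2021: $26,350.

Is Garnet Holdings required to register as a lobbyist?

Yes

May 2020–Sep 2020: $3,460 + $11,600 + $4,630 + $9,780 + $31,530 = $61,000 (under)
Jun 2020–Oct 2020: $11,600 + $4,630 + $9,780 + $31,530 + $10,110 = $67,650 (under)
Jul 2020–Nov 2020: $4,630 + $9,780 + $31,530 + $10,110 + $11,680 = $67,730 (under)
Aug 2020–Dec 2020: $9,780 + $31,530 + $10,110 + $11,680 + $9,210 = $72,310 (under)
Sep 2020–Jan 2021: $31,530 + $10,110 + $11,680 + $9,210 + $15,070 = $77,600 (over)
Oct 2020–Feb 2021: $10,110 + $11,680 + $9,210 + $15,070 + $5,670 = $51,740 (under)
Nov 2020–Mar 2021: $11,680 + $9,210 + $15,070 + $5,670 + $450 = $42,080 (under)
Dec 2020–Apr 2021: $9,210 + $15,070 + $5,670 + $450 + $10,930 = $41,330 (under)
Jan 2021–May 2021: $15,070 + $5,670 + $450 + $10,930 + $5,380 = $37,500 (under)
Feb 2021–Jun 2021: $5,670 + $450 + $10,930 + $5,380 + $26,350 = $48,780 (under)
At least one window exceeds $75,100.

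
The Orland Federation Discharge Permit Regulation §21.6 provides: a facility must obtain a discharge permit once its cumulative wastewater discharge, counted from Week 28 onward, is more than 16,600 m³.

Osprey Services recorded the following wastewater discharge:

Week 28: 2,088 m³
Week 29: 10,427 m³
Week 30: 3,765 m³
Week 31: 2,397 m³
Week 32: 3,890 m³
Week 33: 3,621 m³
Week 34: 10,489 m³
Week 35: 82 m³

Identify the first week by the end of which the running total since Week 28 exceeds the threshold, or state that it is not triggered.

Week 31

Through Week 28: 2,088 m³
Through Week 29: 12,515 m³
Through Week 30: 16,280 m³
Through Week 31: 18,677 m³ ← exceeds threshold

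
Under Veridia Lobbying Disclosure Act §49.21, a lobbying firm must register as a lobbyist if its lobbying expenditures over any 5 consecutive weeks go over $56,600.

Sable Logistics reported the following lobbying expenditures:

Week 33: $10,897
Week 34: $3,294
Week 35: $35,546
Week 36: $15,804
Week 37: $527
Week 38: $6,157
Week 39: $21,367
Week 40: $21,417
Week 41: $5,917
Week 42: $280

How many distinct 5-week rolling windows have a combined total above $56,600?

4

Week 33–Week 37: $10,897 + $3,294 + $35,546 + $15,804 + $527 = $66,068 (over)
Week 34–Week 38: $3,294 + $35,546 + $15,804 + $527 + $6,157 = $61,328 (over)
Week 35–Week 39: $35,546 + $15,804 + $527 + $6,157 + $21,367 = $79,401 (over)
Week 36–Week 40: $15,804 + $527 + $6,157 + $21,367 + $21,417 = $65,272 (over)
Week 37–Week 41: $527 + $6,157 + $21,367 + $21,417 + $5,917 = $55,385 (under)
Week 38–Week 42: $6,157 + $21,367 + $21,417 + $5,917 + $280 = $55,138 (under)
4 windows exceed the threshold.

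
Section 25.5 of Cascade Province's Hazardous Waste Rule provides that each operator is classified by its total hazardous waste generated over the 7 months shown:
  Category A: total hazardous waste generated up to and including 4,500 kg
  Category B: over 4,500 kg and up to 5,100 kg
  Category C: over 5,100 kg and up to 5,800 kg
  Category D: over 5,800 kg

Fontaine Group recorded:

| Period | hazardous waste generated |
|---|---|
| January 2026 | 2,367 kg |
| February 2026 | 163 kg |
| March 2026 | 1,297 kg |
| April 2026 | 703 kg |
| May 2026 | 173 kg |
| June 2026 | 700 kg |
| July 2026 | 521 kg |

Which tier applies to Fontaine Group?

Total hazardous waste generated: 2,367 kg + 163 kg + 1,297 kg + 703 kg + 173 kg + 700 kg + 521 kg = 5,924 kg.
5,924 kg > 5,800 kg, so Category D applies.

Category D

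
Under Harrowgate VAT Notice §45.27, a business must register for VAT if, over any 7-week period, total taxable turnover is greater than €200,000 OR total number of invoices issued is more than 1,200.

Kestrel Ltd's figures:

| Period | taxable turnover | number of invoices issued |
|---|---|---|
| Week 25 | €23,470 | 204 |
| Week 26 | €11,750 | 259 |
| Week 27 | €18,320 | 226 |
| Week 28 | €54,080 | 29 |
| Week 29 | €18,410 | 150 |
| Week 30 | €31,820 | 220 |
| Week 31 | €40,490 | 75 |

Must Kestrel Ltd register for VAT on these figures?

No

Total taxable turnover: €23,470 + €11,750 + €18,320 + €54,080 + €18,410 + €31,820 + €40,490 = €198,340 (≤ €200,000).
Total number of invoices issued: 204 + 259 + 226 + 29 + 150 + 220 + 75 = 1,163 (≤ 1,200).
The test is 'or': neither threshold is exceeded.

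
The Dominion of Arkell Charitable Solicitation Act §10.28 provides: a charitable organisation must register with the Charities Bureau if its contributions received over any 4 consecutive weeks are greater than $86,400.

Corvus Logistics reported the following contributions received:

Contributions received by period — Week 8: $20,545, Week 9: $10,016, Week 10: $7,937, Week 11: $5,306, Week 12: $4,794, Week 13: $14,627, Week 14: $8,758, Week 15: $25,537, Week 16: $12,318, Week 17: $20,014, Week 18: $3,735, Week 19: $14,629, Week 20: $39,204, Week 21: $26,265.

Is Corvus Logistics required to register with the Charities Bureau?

No

Week 8–Week 11: $20,545 + $10,016 + $7,937 + $5,306 = $43,804 (under)
Week 9–Week 12: $10,016 + $7,937 + $5,306 + $4,794 = $28,053 (under)
Week 10–Week 13: $7,937 + $5,306 + $4,794 + $14,627 = $32,664 (under)
Week 11–Week 14: $5,306 + $4,794 + $14,627 + $8,758 = $33,485 (under)
Week 12–Week 15: $4,794 + $14,627 + $8,758 + $25,537 = $53,716 (under)
Week 13–Week 16: $14,627 + $8,758 + $25,537 + $12,318 = $61,240 (under)
Week 14–Week 17: $8,758 + $25,537 + $12,318 + $20,014 = $66,627 (under)
Week 15–Week 18: $25,537 + $12,318 + $20,014 + $3,735 = $61,604 (under)
Week 16–Week 19: $12,318 + $20,014 + $3,735 + $14,629 = $50,696 (under)
Week 17–Week 20: $20,014 + $3,735 + $14,629 + $39,204 = $77,582 (under)
Week 18–Week 21: $3,735 + $14,629 + $39,204 + $26,265 = $83,833 (under)
No window exceeds $86,400.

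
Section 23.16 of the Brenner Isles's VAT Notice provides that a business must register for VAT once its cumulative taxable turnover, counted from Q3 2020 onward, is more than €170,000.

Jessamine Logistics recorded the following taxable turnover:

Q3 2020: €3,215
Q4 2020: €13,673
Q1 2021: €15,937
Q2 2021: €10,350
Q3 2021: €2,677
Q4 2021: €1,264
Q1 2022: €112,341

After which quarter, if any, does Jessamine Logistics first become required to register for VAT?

Through Q3 2020: €3,215
Through Q4 2020: €16,888
Through Q1 2021: €32,825
Through Q2 2021: €43,175
Through Q3 2021: €45,852
Through Q4 2021: €47,116
Through Q1 2022: €159,457
Final cumulative total €159,457 ≤ €170,000; the threshold is never exceeded.

Not triggered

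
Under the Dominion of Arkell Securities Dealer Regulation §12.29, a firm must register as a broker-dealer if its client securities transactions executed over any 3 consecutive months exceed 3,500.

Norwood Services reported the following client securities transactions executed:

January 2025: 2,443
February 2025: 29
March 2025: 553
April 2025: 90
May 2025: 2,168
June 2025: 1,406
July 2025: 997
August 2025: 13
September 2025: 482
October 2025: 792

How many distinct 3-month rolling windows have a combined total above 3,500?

January 2025–March 2025: 2,443 + 29 + 553 = 3,025 (under)
February 2025–April 2025: 29 + 553 + 90 = 672 (under)
March 2025–May 2025: 553 + 90 + 2,168 = 2,811 (under)
April 2025–June 2025: 90 + 2,168 + 1,406 = 3,664 (over)
May 2025–July 2025: 2,168 + 1,406 + 997 = 4,571 (over)
June 2025–August 2025: 1,406 + 997 + 13 = 2,416 (under)
July 2025–September 2025: 997 + 13 + 482 = 1,492 (under)
August 2025–October 2025: 13 + 482 + 792 = 1,287 (under)
2 windows exceed the threshold.

2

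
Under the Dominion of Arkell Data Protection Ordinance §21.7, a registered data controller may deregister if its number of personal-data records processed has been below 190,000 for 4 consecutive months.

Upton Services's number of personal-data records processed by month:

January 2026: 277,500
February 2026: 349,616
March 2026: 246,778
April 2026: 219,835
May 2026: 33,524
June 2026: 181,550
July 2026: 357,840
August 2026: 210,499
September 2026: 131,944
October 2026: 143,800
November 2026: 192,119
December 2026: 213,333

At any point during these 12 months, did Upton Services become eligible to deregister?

Months below 190,000: May 2026, June 2026, September 2026, October 2026.
Longest run of consecutive months below the threshold: 2.
2 < 4, so Upton Services never became eligible.

No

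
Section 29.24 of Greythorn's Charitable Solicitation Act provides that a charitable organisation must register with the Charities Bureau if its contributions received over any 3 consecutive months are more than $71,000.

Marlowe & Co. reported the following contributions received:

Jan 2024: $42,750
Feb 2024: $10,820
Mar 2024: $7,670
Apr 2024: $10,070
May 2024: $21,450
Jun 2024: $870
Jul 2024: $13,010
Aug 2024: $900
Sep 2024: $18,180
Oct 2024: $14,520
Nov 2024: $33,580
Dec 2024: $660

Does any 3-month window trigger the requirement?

Jan 2024–Mar 2024: $42,750 + $10,820 + $7,670 = $61,240 (under)
Feb 2024–Apr 2024: $10,820 + $7,670 + $10,070 = $28,560 (under)
Mar 2024–May 2024: $7,670 + $10,070 + $21,450 = $39,190 (under)
Apr 2024–Jun 2024: $10,070 + $21,450 + $870 = $32,390 (under)
May 2024–Jul 2024: $21,450 + $870 + $13,010 = $35,330 (under)
Jun 2024–Aug 2024: $870 + $13,010 + $900 = $14,780 (under)
Jul 2024–Sep 2024: $13,010 + $900 + $18,180 = $32,090 (under)
Aug 2024–Oct 2024: $900 + $18,180 + $14,520 = $33,600 (under)
Sep 2024–Nov 2024: $18,180 + $14,520 + $33,580 = $66,280 (under)
Oct 2024–Dec 2024: $14,520 + $33,580 + $660 = $48,760 (under)
No window exceeds $71,000.

No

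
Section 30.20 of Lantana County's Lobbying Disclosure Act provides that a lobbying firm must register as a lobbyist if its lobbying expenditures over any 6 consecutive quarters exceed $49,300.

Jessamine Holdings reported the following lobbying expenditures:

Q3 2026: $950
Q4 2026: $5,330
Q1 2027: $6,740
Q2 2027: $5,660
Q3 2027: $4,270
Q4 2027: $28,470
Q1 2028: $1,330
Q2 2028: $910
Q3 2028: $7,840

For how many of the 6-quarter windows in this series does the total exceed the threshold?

Q3 2026–Q4 2027: $950 + $5,330 + $6,740 + $5,660 + $4,270 + $28,470 = $51,420 (over)
Q4 2026–Q1 2028: $5,330 + $6,740 + $5,660 + $4,270 + $28,470 + $1,330 = $51,800 (over)
Q1 2027–Q2 2028: $6,740 + $5,660 + $4,270 + $28,470 + $1,330 + $910 = $47,380 (under)
Q2 2027–Q3 2028: $5,660 + $4,270 + $28,470 + $1,330 + $910 + $7,840 = $48,480 (under)
2 windows exceed the threshold.

2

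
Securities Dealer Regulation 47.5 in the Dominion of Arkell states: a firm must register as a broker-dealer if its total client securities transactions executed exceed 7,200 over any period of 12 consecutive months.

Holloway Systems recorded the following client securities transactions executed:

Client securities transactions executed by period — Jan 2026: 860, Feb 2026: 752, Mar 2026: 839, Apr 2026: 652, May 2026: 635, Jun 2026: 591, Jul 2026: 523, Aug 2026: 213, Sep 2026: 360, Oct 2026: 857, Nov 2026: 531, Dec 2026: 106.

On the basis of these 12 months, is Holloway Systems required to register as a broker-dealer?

Total client securities transactions executed: 860 + 752 + 839 + 652 + 635 + 591 + 523 + 213 + 360 + 857 + 531 + 106 = 6,919.
6,919 ≤ 7,200, so the threshold is not exceeded.

No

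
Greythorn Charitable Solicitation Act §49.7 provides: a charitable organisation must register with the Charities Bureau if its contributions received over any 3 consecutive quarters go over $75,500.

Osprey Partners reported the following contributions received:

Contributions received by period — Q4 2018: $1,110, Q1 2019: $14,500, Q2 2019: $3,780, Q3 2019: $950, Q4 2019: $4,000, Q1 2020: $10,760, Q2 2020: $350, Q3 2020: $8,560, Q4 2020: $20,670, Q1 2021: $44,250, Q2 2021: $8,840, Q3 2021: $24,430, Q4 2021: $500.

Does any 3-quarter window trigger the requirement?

Q4 2018–Q2 2019: $1,110 + $14,500 + $3,780 = $19,390 (under)
Q1 2019–Q3 2019: $14,500 + $3,780 + $950 = $19,230 (under)
Q2 2019–Q4 2019: $3,780 + $950 + $4,000 = $8,730 (under)
Q3 2019–Q1 2020: $950 + $4,000 + $10,760 = $15,710 (under)
Q4 2019–Q2 2020: $4,000 + $10,760 + $350 = $15,110 (under)
Q1 2020–Q3 2020: $10,760 + $350 + $8,560 = $19,670 (under)
Q2 2020–Q4 2020: $350 + $8,560 + $20,670 = $29,580 (under)
Q3 2020–Q1 2021: $8,560 + $20,670 + $44,250 = $73,480 (under)
Q4 2020–Q2 2021: $20,670 + $44,250 + $8,840 = $73,760 (under)
Q1 2021–Q3 2021: $44,250 + $8,840 + $24,430 = $77,520 (over)
Q2 2021–Q4 2021: $8,840 + $24,430 + $500 = $33,770 (under)
At least one window exceeds $75,500.

Yes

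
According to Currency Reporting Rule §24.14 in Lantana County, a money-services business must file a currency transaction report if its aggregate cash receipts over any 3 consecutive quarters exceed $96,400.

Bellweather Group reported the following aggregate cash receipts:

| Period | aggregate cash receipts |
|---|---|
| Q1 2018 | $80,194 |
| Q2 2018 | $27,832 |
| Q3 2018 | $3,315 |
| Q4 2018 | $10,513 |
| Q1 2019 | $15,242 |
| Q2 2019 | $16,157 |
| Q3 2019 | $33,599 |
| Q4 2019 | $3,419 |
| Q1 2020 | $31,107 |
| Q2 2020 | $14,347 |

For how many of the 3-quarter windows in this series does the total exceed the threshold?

Q1 2018–Q3 2018: $80,194 + $27,832 + $3,315 = $111,341 (over)
Q2 2018–Q4 2018: $27,832 + $3,315 + $10,513 = $41,660 (under)
Q3 2018–Q1 2019: $3,315 + $10,513 + $15,242 = $29,070 (under)
Q4 2018–Q2 2019: $10,513 + $15,242 + $16,157 = $41,912 (under)
Q1 2019–Q3 2019: $15,242 + $16,157 + $33,599 = $64,998 (under)
Q2 2019–Q4 2019: $16,157 + $33,599 + $3,419 = $53,175 (under)
Q3 2019–Q1 2020: $33,599 + $3,419 + $31,107 = $68,125 (under)
Q4 2019–Q2 2020: $3,419 + $31,107 + $14,347 = $48,873 (under)
1 window exceeds the threshold.

1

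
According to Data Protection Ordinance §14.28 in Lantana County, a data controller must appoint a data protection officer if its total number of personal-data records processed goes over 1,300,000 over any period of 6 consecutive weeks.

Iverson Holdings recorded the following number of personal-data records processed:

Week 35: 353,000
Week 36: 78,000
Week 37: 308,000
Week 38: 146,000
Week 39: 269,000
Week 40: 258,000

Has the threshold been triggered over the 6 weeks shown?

Total number of personal-data records processed: 353,000 + 78,000 + 308,000 + 146,000 + 269,000 + 258,000 = 1,412,000.
1,412,000 > 1,300,000, so the threshold is exceeded.

Yes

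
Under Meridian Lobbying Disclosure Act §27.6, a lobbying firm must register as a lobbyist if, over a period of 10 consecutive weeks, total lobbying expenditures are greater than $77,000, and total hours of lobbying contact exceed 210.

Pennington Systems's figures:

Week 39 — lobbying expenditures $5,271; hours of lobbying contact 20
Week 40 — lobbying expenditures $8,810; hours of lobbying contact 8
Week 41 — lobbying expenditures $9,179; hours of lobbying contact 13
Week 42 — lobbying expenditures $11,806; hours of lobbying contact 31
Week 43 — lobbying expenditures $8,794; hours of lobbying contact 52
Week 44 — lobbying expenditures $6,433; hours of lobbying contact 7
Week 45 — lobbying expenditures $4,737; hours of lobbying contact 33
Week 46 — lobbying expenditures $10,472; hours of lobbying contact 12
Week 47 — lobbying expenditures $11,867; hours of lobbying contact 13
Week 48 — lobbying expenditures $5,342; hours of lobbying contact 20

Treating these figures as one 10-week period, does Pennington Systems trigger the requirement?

No

Total lobbying expenditures: $5,271 + $8,810 + $9,179 + $11,806 + $8,794 + $6,433 + $4,737 + $10,472 + $11,867 + $5,342 = $82,711 (> $77,000).
Total hours of lobbying contact: 20 + 8 + 13 + 31 + 52 + 7 + 33 + 12 + 13 + 20 = 209 (≤ 210).
The test is 'and': the rule requires both, and at least one is not exceeded.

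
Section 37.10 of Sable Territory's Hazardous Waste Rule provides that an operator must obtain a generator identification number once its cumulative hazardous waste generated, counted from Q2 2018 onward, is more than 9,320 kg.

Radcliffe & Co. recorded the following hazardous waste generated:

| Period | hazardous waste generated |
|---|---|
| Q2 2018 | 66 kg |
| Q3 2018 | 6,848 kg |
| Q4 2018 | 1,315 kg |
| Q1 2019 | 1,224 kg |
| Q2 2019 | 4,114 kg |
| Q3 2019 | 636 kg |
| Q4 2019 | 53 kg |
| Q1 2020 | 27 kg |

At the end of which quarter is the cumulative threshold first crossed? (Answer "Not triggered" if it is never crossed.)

Q1 2019

Through Q2 2018: 66 kg
Through Q3 2018: 6,914 kg
Through Q4 2018: 8,229 kg
Through Q1 2019: 9,453 kg ← exceeds threshold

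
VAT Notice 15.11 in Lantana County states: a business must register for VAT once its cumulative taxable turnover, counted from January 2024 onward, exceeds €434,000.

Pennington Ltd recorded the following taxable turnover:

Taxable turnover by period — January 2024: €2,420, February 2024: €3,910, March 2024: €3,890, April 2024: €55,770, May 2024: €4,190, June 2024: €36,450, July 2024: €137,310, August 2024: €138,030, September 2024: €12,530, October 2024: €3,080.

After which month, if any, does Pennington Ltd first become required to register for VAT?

Through January 2024: €2,420
Through February 2024: €6,330
Through March 2024: €10,220
Through April 2024: €65,990
Through May 2024: €70,180
Through June 2024: €106,630
Through July 2024: €243,940
Through August 2024: €381,970
Through September 2024: €394,500
Through October 2024: €397,580
Final cumulative total €397,580 ≤ €434,000; the threshold is never exceeded.

Not triggered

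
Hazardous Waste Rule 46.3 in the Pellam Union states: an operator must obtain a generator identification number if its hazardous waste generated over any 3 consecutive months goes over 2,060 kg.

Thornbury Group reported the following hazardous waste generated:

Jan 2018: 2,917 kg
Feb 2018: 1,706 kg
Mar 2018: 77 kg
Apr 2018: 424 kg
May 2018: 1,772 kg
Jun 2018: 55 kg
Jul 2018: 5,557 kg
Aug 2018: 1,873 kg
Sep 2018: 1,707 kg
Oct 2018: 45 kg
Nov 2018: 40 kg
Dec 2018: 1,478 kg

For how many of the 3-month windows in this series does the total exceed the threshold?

8

Jan 2018–Mar 2018: 2,917 kg + 1,706 kg + 77 kg = 4,700 kg (over)
Feb 2018–Apr 2018: 1,706 kg + 77 kg + 424 kg = 2,207 kg (over)
Mar 2018–May 2018: 77 kg + 424 kg + 1,772 kg = 2,273 kg (over)
Apr 2018–Jun 2018: 424 kg + 1,772 kg + 55 kg = 2,251 kg (over)
May 2018–Jul 2018: 1,772 kg + 55 kg + 5,557 kg = 7,384 kg (over)
Jun 2018–Aug 2018: 55 kg + 5,557 kg + 1,873 kg = 7,485 kg (over)
Jul 2018–Sep 2018: 5,557 kg + 1,873 kg + 1,707 kg = 9,137 kg (over)
Aug 2018–Oct 2018: 1,873 kg + 1,707 kg + 45 kg = 3,625 kg (over)
Sep 2018–Nov 2018: 1,707 kg + 45 kg + 40 kg = 1,792 kg (under)
Oct 2018–Dec 2018: 45 kg + 40 kg + 1,478 kg = 1,563 kg (under)
8 windows exceed the threshold.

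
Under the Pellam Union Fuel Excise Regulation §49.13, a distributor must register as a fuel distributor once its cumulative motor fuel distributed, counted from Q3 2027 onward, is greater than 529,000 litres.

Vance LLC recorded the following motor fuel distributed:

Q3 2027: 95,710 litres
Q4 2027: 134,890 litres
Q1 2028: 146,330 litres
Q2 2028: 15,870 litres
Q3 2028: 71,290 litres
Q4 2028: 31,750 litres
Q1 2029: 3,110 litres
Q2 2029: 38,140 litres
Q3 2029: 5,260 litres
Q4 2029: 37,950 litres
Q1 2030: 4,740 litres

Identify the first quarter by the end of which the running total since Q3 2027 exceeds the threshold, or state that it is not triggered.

Through Q3 2027: 95,710 litres
Through Q4 2027: 230,600 litres
Through Q1 2028: 376,930 litres
Through Q2 2028: 392,800 litres
Through Q3 2028: 464,090 litres
Through Q4 2028: 495,840 litres
Through Q1 2029: 498,950 litres
Through Q2 2029: 537,090 litres ← exceeds threshold

Q2 2029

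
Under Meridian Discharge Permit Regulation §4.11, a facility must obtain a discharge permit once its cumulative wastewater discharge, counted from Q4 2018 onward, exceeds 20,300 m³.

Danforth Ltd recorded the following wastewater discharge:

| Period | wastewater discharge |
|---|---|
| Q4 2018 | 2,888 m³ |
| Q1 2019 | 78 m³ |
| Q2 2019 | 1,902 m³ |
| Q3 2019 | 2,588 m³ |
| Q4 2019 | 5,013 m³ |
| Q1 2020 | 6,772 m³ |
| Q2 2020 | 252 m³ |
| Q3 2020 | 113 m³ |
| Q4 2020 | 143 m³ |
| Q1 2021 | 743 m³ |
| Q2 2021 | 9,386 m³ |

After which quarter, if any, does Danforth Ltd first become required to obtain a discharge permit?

Through Q4 2018: 2,888 m³
Through Q1 2019: 2,966 m³
Through Q2 2019: 4,868 m³
Through Q3 2019: 7,456 m³
Through Q4 2019: 12,469 m³
Through Q1 2020: 19,241 m³
Through Q2 2020: 19,493 m³
Through Q3 2020: 19,606 m³
Through Q4 2020: 19,749 m³
Through Q1 2021: 20,492 m³ ← exceeds threshold

Q1 2021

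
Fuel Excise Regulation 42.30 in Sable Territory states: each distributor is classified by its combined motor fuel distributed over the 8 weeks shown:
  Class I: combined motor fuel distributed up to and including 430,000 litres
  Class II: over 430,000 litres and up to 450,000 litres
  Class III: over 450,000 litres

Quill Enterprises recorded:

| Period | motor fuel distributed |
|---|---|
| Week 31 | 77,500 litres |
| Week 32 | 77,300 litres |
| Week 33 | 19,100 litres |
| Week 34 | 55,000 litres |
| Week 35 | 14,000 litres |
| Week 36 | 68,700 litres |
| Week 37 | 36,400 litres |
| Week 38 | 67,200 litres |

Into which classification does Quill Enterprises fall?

Class I

Combined motor fuel distributed: 77,500 litres + 77,300 litres + 19,100 litres + 55,000 litres + 14,000 litres + 68,700 litres + 36,400 litres + 67,200 litres = 415,200 litres.
415,200 litres ≤ 430,000 litres, so Class I applies.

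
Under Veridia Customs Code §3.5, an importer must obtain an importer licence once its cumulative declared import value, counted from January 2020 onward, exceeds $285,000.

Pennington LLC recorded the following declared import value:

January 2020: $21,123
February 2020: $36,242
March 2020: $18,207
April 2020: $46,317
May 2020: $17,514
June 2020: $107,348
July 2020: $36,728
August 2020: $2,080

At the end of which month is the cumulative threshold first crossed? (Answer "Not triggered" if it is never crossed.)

Through January 2020: $21,123
Through February 2020: $57,365
Through March 2020: $75,572
Through April 2020: $121,889
Through May 2020: $139,403
Through June 2020: $246,751
Through July 2020: $283,479
Through August 2020: $285,559 ← exceeds threshold

August 2020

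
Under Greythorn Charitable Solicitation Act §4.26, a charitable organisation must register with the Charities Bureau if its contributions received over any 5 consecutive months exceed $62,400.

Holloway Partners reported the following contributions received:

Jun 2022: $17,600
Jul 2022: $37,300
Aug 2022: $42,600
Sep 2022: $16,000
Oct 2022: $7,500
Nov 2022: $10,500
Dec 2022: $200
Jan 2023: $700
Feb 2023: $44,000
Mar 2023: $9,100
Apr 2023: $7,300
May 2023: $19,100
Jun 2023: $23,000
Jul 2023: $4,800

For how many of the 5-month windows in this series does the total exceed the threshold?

8

Jun 2022–Oct 2022: $17,600 + $37,300 + $42,600 + $16,000 + $7,500 = $121,000 (over)
Jul 2022–Nov 2022: $37,300 + $42,600 + $16,000 + $7,500 + $10,500 = $113,900 (over)
Aug 2022–Dec 2022: $42,600 + $16,000 + $7,500 + $10,500 + $200 = $76,800 (over)
Sep 2022–Jan 2023: $16,000 + $7,500 + $10,500 + $200 + $700 = $34,900 (under)
Oct 2022–Feb 2023: $7,500 + $10,500 + $200 + $700 + $44,000 = $62,900 (over)
Nov 2022–Mar 2023: $10,500 + $200 + $700 + $44,000 + $9,100 = $64,500 (over)
Dec 2022–Apr 2023: $200 + $700 + $44,000 + $9,100 + $7,300 = $61,300 (under)
Jan 2023–May 2023: $700 + $44,000 + $9,100 + $7,300 + $19,100 = $80,200 (over)
Feb 2023–Jun 2023: $44,000 + $9,100 + $7,300 + $19,100 + $23,000 = $102,500 (over)
Mar 2023–Jul 2023: $9,100 + $7,300 + $19,100 + $23,000 + $4,800 = $63,300 (over)
8 windows exceed the threshold.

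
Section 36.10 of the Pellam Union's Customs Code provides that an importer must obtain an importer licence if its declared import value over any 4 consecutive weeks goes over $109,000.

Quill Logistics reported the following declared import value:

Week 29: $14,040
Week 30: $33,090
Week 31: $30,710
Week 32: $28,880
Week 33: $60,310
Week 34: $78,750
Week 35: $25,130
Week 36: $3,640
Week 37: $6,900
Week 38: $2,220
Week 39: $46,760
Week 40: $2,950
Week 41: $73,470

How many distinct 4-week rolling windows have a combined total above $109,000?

Week 29–Week 32: $14,040 + $33,090 + $30,710 + $28,880 = $106,720 (under)
Week 30–Week 33: $33,090 + $30,710 + $28,880 + $60,310 = $152,990 (over)
Week 31–Week 34: $30,710 + $28,880 + $60,310 + $78,750 = $198,650 (over)
Week 32–Week 35: $28,880 + $60,310 + $78,750 + $25,130 = $193,070 (over)
Week 33–Week 36: $60,310 + $78,750 + $25,130 + $3,640 = $167,830 (over)
Week 34–Week 37: $78,750 + $25,130 + $3,640 + $6,900 = $114,420 (over)
Week 35–Week 38: $25,130 + $3,640 + $6,900 + $2,220 = $37,890 (under)
Week 36–Week 39: $3,640 + $6,900 + $2,220 + $46,760 = $59,520 (under)
Week 37–Week 40: $6,900 + $2,220 + $46,760 + $2,950 = $58,830 (under)
Week 38–Week 41: $2,220 + $46,760 + $2,950 + $73,470 = $125,400 (over)
6 windows exceed the threshold.

6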